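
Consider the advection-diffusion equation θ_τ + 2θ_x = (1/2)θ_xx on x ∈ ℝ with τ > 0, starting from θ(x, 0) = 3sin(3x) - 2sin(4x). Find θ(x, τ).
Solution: Change to a moving frame: let η = x - 2τ, σ = τ and write θ(x,τ) = u(η,σ).
By the chain rule θ_τ = u_σ - 2u_η, θ_x = u_η, θ_xx = u_ηη.
Then θ_τ + 2θ_x = u_σ: the advection term cancels and the PDE becomes the heat equation u_σ = (1/2)u_ηη on η ∈ ℝ.
Initial data: u(η,0) = θ(η,0) = 3sin(3η) - 2sin(4η).
On η ∈ ℝ each mode satisfies (sin(nη))″ = -n² sin(nη), so exp(-n²σ/2) sin(nη) solves the heat equation; by superposition u(η,σ) = Σ c_n exp(-n²σ/2) sin(nη).
Reading off the coefficients: c_3=3, c_4=-2, so u(η,σ) = -2exp(-8σ)sin(4η) + 3exp(-9σ/2)sin(3η).
Substituting back η = x - 2τ, σ = τ: θ(x,τ) = u(x - 2τ, τ).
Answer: θ(x, τ) = -2exp(-8τ)sin(4x - 8τ) + 3exp(-9τ/2)sin(3x - 6τ)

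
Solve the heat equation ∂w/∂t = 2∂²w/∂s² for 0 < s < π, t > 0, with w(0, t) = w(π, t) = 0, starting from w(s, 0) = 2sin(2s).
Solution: Separating variables: w = Σ c_n exp(-2n²t) sin(ns). From w(s,0) = 2sin(2s): c_2=2.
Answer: w(s, t) = 2exp(-8t)sin(2s)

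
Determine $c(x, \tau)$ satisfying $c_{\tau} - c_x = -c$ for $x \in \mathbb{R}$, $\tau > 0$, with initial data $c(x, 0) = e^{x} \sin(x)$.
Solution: Substitute $c = e^{x}u$, i.e. $u = e^{-x}c$.
By the product rule, $c_x = e^{x}(u_x + u)$, $c_{\tau} = e^{x}u_{\tau}$.
Substituting into the PDE and dividing by $e^{x}$: $u_{\tau} - (u_x + u) = -u$.
The lower-order terms cancel, leaving the standard advection equation $u_{\tau} - u_x = 0$.
Initial data for $u$: $u(x,0) = e^{-x}c(x,0) = \sin(x)$.
Solve for $u$:
  By method of characteristics (waves move left with speed 1):
  Along characteristics $x + \tau =$ const, $u$ is constant, so $u(x,\tau) = f(x + \tau)$ with $f = u( \cdot , 0)$.
Hence $u(x,\tau) = \sin(x + \tau)$.
Transform back: $c(x,\tau) = e^{x}u(x,\tau)$.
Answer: $c(x, \tau) = e^{x} \sin(\tau + x)$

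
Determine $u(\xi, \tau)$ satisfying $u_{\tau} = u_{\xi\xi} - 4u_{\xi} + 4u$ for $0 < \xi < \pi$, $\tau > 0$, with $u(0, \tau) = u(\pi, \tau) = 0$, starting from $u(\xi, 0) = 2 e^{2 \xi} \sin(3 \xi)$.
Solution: Substitute $u = e^{2\xi}w$.
Then $u_{\xi} = e^{2\xi}(w_{\xi} + 2w)$, $u_{\xi\xi} = e^{2\xi}(w_{\xi\xi} + 4w_{\xi} + 4w)$, $u_{\tau} = e^{2\xi}w_{\tau}$; substituting and dividing by $e^{2\xi}$, the lower-order terms cancel: $w_{\tau} = w_{\xi\xi}$ (standard heat equation).
Data for $w$: $w(\xi,0) = e^{-2\xi}u(\xi,0) = 2 \sin(3 \xi)$. The boundary conditions carry over: $w(0,\tau) = w(\pi,\tau) = 0$.
Separating variables: $w = \sum c_n e^{-n^2\tau} \sin(n\xi)$. From $w(\xi,0) = 2 \sin(3 \xi)$: $c_3=2$.
So $w(\xi,\tau) = 2 e^{-9 \tau} \sin(3 \xi)$, and $u(\xi,\tau) = e^{2\xi}w(\xi,\tau)$.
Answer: $u(\xi, \tau) = 2 e^{-9 \tau} e^{2 \xi} \sin(3 \xi)$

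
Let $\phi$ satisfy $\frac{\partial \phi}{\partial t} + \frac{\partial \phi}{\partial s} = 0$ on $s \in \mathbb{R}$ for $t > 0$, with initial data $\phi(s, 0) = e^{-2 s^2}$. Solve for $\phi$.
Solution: By characteristics ($ds/dt = 1$), $\phi(s,t) = f(s - t)$ with $f = \phi( \cdot , 0)$.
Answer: $\phi(s, t) = e^{-2 (s - t)^2}$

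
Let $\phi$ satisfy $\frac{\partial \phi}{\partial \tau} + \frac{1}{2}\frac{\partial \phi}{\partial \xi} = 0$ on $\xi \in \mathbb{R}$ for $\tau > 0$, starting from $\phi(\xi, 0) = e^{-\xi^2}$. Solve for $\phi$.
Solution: By characteristics ($d\xi/d\tau = 1/2$), $\phi(\xi,\tau) = f(\xi - \frac{1}{2}\tau)$ with $f = \phi( \cdot , 0)$.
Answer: $\phi(\xi, \tau) = e^{-(-\tau/2 + \xi)^2}$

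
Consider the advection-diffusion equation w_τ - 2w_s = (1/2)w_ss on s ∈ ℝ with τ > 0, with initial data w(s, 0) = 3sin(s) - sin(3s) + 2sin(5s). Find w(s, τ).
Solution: Moving frame: η = s + 2τ, σ = τ, w = u(η,σ), so w_τ = u_σ + 2u_η and w_ss = u_ηη.
Hence w_τ - 2w_s = u_σ and the PDE becomes the heat equation u_σ = (1/2)u_ηη on η ∈ ℝ.
Initial data: u(η,0) = w(η,0) = 3sin(η) - sin(3η) + 2sin(5η). Each mode sin(nη) decays as exp(-n²σ/2) on ℝ, so u(η,σ) = Σ c_n exp(-n²σ/2) sin(nη) with c_1=3, c_3=-1, c_5=2: u(η,σ) = 3exp(-σ/2)sin(η) - exp(-9σ/2)sin(3η) + 2exp(-25σ/2)sin(5η).
Substituting back: w(s,τ) = u(s + 2τ, τ).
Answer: w(s, τ) = 3exp(-τ/2)sin(s + 2τ) - exp(-9τ/2)sin(3s + 6τ) + 2exp(-25τ/2)sin(5s + 10τ)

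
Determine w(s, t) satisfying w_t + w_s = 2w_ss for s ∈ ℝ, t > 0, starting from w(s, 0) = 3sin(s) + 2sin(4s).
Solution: Moving frame: η = s - t, σ = t, w = u(η,σ), so w_t = u_σ - u_η and w_ss = u_ηη.
Hence w_t + w_s = u_σ and the PDE becomes the heat equation u_σ = 2u_ηη on η ∈ ℝ.
Initial data: u(η,0) = w(η,0) = 3sin(η) + 2sin(4η). Each mode sin(nη) decays as exp(-2n²σ) on ℝ, so u(η,σ) = Σ c_n exp(-2n²σ) sin(nη) with c_1=3, c_4=2: u(η,σ) = 3exp(-2σ)sin(η) + 2exp(-32σ)sin(4η).
Substituting back: w(s,t) = u(s - t, t).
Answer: w(s, t) = 3exp(-2t)sin(s - t) + 2exp(-32t)sin(4s - 4t)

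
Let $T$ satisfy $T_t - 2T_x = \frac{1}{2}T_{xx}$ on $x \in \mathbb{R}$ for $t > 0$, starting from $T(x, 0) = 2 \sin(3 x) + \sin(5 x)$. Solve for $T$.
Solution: Moving frame: $\eta = x + 2t$, $\sigma = t$, $T = u(\eta,\sigma)$, so $T_t = u_{\sigma} + 2u_{\eta}$ and $T_{xx} = u_{\eta\eta}$.
Hence $T_t - 2T_x = u_{\sigma}$ and the PDE becomes the heat equation $u_{\sigma} = \frac{1}{2}u_{\eta\eta}$ on $\eta \in \mathbb{R}$.
Initial data: $u(\eta,0) = T(\eta,0) = 2 \sin(3 \eta) + \sin(5 \eta)$. Each mode $\sin(n\eta)$ decays as $e^{-n^2\sigma/2}$ on $\mathbb{R}$, so $u(\eta,\sigma) = \sum c_n e^{-n^2\sigma/2} \sin(n\eta)$ with $c_3=2, c_5=1$: $u(\eta,\sigma) = 2 e^{-9 \sigma/2} \sin(3 \eta) + e^{-25 \sigma/2} \sin(5 \eta)$.
Substituting back: $T(x,t) = u(x + 2t, t)$.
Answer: $T(x, t) = 2 e^{-9 t/2} \sin(6 t + 3 x) + e^{-25 t/2} \sin(10 t + 5 x)$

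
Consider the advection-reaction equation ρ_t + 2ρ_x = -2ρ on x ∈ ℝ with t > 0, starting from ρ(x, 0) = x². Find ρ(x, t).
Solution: Substitute ρ = exp(-2t)u, i.e. u = exp(2t)ρ.
By the product rule, ρ_t = exp(-2t)(u_t - 2u), ρ_x = exp(-2t)u_x.
Substituting into the PDE and dividing by exp(-2t): u_t - 2u + 2u_x = -2u.
The lower-order terms cancel, leaving the standard advection equation u_t + 2u_x = 0.
Initial data for u: u(x,0) = ρ(x,0) = x².
Solve for u:
  By method of characteristics (waves move right with speed 2):
  Along characteristics x - 2t = const, u is constant, so u(x,t) = f(x - 2t) with f = u(·, 0).
Hence u(x,t) = 4t² - 4tx + x².
Transform back: ρ(x,t) = exp(-2t)u(x,t).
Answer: ρ(x, t) = 4t²exp(-2t) - 4txexp(-2t) + x²exp(-2t)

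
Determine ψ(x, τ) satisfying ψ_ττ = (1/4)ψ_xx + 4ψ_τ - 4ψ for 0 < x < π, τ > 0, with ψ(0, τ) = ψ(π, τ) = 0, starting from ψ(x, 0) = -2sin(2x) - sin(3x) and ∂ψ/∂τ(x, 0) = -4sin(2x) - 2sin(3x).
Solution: Substitute ψ = exp(2τ)u, i.e. u = exp(-2τ)ψ.
By the product rule, ψ_τ = exp(2τ)(u_τ + 2u), ψ_ττ = exp(2τ)(u_ττ + 4u_τ + 4u), ψ_xx = exp(2τ)u_xx.
Substituting into the PDE and dividing by exp(2τ): u_ττ + 4u_τ + 4u = (1/4)u_xx + 4(u_τ + 2u) - 4u.
The lower-order terms cancel, leaving the standard wave equation u_ττ = (1/4)u_xx.
Initial data for u: u(x,0) = ψ(x,0) = -2sin(2x) - sin(3x); u_τ(x,0) = ψ_τ(x,0) - 2ψ(x,0) = 0. The boundary conditions carry over: u(0,τ) = u(π,τ) = 0.
Solve for u:
  Using separation of variables u = X(x)T(τ):
  Eigenfunctions: sin(nx), n = 1, 2, 3, ...
  General solution: u(x, τ) = Σ [A_n cos(n τ/2) + B_n sin(n τ/2)] sin(nx)
  From u(x,0) = -2sin(2x) - sin(3x): A_2=-2, A_3=-1. From u_τ(x,0) = 0: all B_n = 0.
Hence u(x,τ) = -2sin(2x)cos(τ) - sin(3x)cos(3τ/2).
Transform back: ψ(x,τ) = exp(2τ)u(x,τ).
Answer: ψ(x, τ) = -2exp(2τ)sin(2x)cos(τ) - exp(2τ)sin(3x)cos(3τ/2)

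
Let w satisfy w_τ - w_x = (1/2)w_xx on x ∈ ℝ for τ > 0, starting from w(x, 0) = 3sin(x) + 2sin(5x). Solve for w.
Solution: Change to a moving frame: let η = x + τ, σ = τ and write w(x,τ) = u(η,σ).
By the chain rule w_τ = u_σ + u_η, w_x = u_η, w_xx = u_ηη.
Then w_τ - w_x = u_σ: the advection term cancels and the PDE becomes the heat equation u_σ = (1/2)u_ηη on η ∈ ℝ.
Initial data: u(η,0) = w(η,0) = 3sin(η) + 2sin(5η).
On η ∈ ℝ each mode satisfies (sin(nη))″ = -n² sin(nη), so exp(-n²σ/2) sin(nη) solves the heat equation; by superposition u(η,σ) = Σ c_n exp(-n²σ/2) sin(nη).
Reading off the coefficients: c_1=3, c_5=2, so u(η,σ) = 3exp(-σ/2)sin(η) + 2exp(-25σ/2)sin(5η).
Substituting back η = x + τ, σ = τ: w(x,τ) = u(x + τ, τ).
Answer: w(x, τ) = 3exp(-τ/2)sin(x + τ) + 2exp(-25τ/2)sin(5x + 5τ)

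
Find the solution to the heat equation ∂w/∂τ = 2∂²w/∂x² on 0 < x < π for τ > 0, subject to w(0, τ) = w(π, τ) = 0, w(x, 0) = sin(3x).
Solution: Separating variables: w = Σ c_n exp(-2n²τ) sin(nx). From w(x,0) = sin(3x): c_3=1.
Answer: w(x, τ) = exp(-18τ)sin(3x)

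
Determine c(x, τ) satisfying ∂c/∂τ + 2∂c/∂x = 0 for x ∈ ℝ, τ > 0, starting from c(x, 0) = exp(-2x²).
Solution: By method of characteristics (waves move right with speed 2):
Along characteristics x - 2τ = const, c is constant, so c(x,τ) = f(x - 2τ) with f = c(·, 0).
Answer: c(x, τ) = exp(-2(x - 2τ)²)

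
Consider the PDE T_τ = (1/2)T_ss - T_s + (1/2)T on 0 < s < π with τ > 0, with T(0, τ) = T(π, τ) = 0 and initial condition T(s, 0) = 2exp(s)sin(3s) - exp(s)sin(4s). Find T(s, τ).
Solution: Substitute T = exp(s)u.
Then T_s = exp(s)(u_s + u), T_ss = exp(s)(u_ss + 2u_s + u), T_τ = exp(s)u_τ; substituting and dividing by exp(s), the lower-order terms cancel: u_τ = (1/2)u_ss (standard heat equation).
Data for u: u(s,0) = exp(-s)T(s,0) = 2sin(3s) - sin(4s). The boundary conditions carry over: u(0,τ) = u(π,τ) = 0.
Separating variables: u = Σ c_n exp(-n²τ/2) sin(ns). From u(s,0) = 2sin(3s) - sin(4s): c_3=2, c_4=-1.
So u(s,τ) = -exp(-8τ)sin(4s) + 2exp(-9τ/2)sin(3s), and T(s,τ) = exp(s)u(s,τ).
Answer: T(s, τ) = -exp(s)exp(-8τ)sin(4s) + 2exp(s)exp(-9τ/2)sin(3s)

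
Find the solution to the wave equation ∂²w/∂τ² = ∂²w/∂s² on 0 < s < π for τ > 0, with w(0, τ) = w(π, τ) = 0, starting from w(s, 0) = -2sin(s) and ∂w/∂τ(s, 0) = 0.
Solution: Using separation of variables w = X(s)T(τ):
Eigenfunctions: sin(ns), n = 1, 2, 3, ...
General solution: w(s, τ) = Σ [A_n cos(n τ) + B_n sin(n τ)] sin(ns)
From w(s,0) = -2sin(s): A_1=-2. From w_τ(s,0) = 0: all B_n = 0.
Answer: w(s, τ) = -2sin(s)cos(τ)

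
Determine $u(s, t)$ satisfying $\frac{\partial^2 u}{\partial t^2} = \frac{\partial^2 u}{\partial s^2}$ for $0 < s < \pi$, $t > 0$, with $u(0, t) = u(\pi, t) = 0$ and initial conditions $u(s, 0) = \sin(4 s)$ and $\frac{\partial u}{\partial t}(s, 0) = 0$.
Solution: Separating variables: $u = \sum [A_n \cos(\omega_n t) + B_n \sin(\omega_n t)] \sin(ns)$, $\omega_n = n$. From ICs: $A_4=1$.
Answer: $u(s, t) = \sin(4 s) \cos(4 t)$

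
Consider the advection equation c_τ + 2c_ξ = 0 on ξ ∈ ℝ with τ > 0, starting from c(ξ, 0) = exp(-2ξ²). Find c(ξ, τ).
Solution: By method of characteristics (waves move right with speed 2):
Along characteristics ξ - 2τ = const, c is constant, so c(ξ,τ) = f(ξ - 2τ) with f = c(·, 0).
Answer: c(ξ, τ) = exp(-2(ξ - 2τ)²)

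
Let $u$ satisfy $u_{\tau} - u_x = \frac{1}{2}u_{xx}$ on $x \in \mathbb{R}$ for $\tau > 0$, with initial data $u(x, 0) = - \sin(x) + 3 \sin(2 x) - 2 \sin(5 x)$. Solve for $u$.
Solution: Moving frame: $\eta = x + \tau$, $\sigma = \tau$, $u = w(\eta,\sigma)$, so $u_{\tau} = w_{\sigma} + w_{\eta}$ and $u_{xx} = w_{\eta\eta}$.
Hence $u_{\tau} - u_x = w_{\sigma}$ and the PDE becomes the heat equation $w_{\sigma} = \frac{1}{2}w_{\eta\eta}$ on $\eta \in \mathbb{R}$.
Initial data: $w(\eta,0) = u(\eta,0) = - \sin(\eta) + 3 \sin(2 \eta) - 2 \sin(5 \eta)$. Each mode $\sin(n\eta)$ decays as $e^{-n^2\sigma/2}$ on $\mathbb{R}$, so $w(\eta,\sigma) = \sum c_n e^{-n^2\sigma/2} \sin(n\eta)$ with $c_1=-1, c_2=3, c_5=-2$: $w(\eta,\sigma) = 3 e^{-2 \sigma} \sin(2 \eta) - e^{-\sigma/2} \sin(\eta) - 2 e^{-25 \sigma/2} \sin(5 \eta)$.
Substituting back: $u(x,\tau) = w(x + \tau, \tau)$.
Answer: $u(x, \tau) = 3 e^{-2 \tau} \sin(2 \tau + 2 x) -  e^{-\tau/2} \sin(\tau + x) - 2 e^{-25 \tau/2} \sin(5 \tau + 5 x)$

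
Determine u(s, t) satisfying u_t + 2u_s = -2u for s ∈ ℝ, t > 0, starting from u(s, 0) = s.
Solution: Substitute u = exp(-2t)w, i.e. w = exp(2t)u.
By the product rule, u_t = exp(-2t)(w_t - 2w), u_s = exp(-2t)w_s.
Substituting into the PDE and dividing by exp(-2t): w_t - 2w + 2w_s = -2w.
The lower-order terms cancel, leaving the standard advection equation w_t + 2w_s = 0.
Initial data for w: w(s,0) = u(s,0) = s.
Solve for w:
  By method of characteristics (waves move right with speed 2):
  Along characteristics s - 2t = const, w is constant, so w(s,t) = f(s - 2t) with f = w(·, 0).
Hence w(s,t) = s - 2t.
Transform back: u(s,t) = exp(-2t)w(s,t).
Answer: u(s, t) = sexp(-2t) - 2texp(-2t)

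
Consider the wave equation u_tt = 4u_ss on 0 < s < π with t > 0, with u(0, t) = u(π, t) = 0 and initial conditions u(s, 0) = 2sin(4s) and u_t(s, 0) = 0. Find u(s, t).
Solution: Separating variables: u = Σ [A_n cos(ω_n t) + B_n sin(ω_n t)] sin(ns), ω_n = 2n. From ICs: A_4=2.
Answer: u(s, t) = 2sin(4s)cos(8t)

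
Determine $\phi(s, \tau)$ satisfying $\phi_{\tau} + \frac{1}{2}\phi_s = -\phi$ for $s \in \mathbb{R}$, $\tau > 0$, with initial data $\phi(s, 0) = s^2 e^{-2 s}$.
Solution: Substitute $\phi = e^{-2s}u$.
Then $\phi_s = e^{-2s}(u_s - 2u)$, $\phi_{\tau} = e^{-2s}u_{\tau}$; substituting and dividing by $e^{-2s}$, the lower-order terms cancel: $u_{\tau} + \frac{1}{2}u_s = 0$ (standard advection equation).
Data for $u$: $u(s,0) = e^{2s}\phi(s,0) = s^2$.
By characteristics ($ds/d\tau = 1/2$), $u(s,\tau) = f(s - \frac{1}{2}\tau)$ with $f = u( \cdot , 0)$.
So $u(s,\tau) = s^2 - s \tau + \frac{1}{4} \tau^2$, and $\phi(s,\tau) = e^{-2s}u(s,\tau)$.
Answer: $\phi(s, \tau) = \frac{1}{4} \tau^2 e^{-2 s} -  \tau s e^{-2 s} + s^2 e^{-2 s}$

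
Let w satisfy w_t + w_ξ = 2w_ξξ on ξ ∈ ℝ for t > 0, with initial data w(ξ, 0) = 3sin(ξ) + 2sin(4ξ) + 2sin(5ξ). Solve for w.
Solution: Change to a moving frame: let η = ξ - t, σ = t and write w(ξ,t) = u(η,σ).
By the chain rule w_t = u_σ - u_η, w_ξ = u_η, w_ξξ = u_ηη.
Then w_t + w_ξ = u_σ: the advection term cancels and the PDE becomes the heat equation u_σ = 2u_ηη on η ∈ ℝ.
Initial data: u(η,0) = w(η,0) = 3sin(η) + 2sin(4η) + 2sin(5η).
On η ∈ ℝ each mode satisfies (sin(nη))″ = -n² sin(nη), so exp(-2n²σ) sin(nη) solves the heat equation; by superposition u(η,σ) = Σ c_n exp(-2n²σ) sin(nη).
Reading off the coefficients: c_1=3, c_4=2, c_5=2, so u(η,σ) = 3exp(-2σ)sin(η) + 2exp(-32σ)sin(4η) + 2exp(-50σ)sin(5η).
Substituting back η = ξ - t, σ = t: w(ξ,t) = u(ξ - t, t).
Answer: w(ξ, t) = -3exp(-2t)sin(t - ξ) - 2exp(-32t)sin(4t - 4ξ) - 2exp(-50t)sin(5t - 5ξ)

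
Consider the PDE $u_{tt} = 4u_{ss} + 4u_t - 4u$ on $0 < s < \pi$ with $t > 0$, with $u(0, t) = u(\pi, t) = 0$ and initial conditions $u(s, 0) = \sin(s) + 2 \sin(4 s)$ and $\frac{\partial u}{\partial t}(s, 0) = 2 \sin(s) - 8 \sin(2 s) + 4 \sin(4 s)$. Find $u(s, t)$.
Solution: Substitute $u = e^{2t}w$.
Then $u_t = e^{2t}(w_t + 2w)$, $u_{tt} = e^{2t}(w_{tt} + 4w_t + 4w)$, $u_{ss} = e^{2t}w_{ss}$; substituting and dividing by $e^{2t}$, the lower-order terms cancel: $w_{tt} = 4w_{ss}$ (standard wave equation).
Data for $w$: $w(s,0) = u(s,0) = \sin(s) + 2 \sin(4 s)$; $w_t(s,0) = u_t(s,0) - 2u(s,0) = -8 \sin(2 s)$. The boundary conditions carry over: $w(0,t) = w(\pi,t) = 0$.
Separating variables: $w = \sum [A_n \cos(\omega_n t) + B_n \sin(\omega_n t)] \sin(ns)$, $\omega_n = 2n$. From ICs ($B_n$ = velocity coefficient / $\omega_n$): $A_1=1, A_4=2, B_2=-2$.
So $w(s,t) = \sin(s) \cos(2 t) - 2 \sin(2 s) \sin(4 t) + 2 \sin(4 s) \cos(8 t)$, and $u(s,t) = e^{2t}w(s,t)$.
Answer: $u(s, t) = e^{2 t} \sin(s) \cos(2 t) - 2 e^{2 t} \sin(2 s) \sin(4 t) + 2 e^{2 t} \sin(4 s) \cos(8 t)$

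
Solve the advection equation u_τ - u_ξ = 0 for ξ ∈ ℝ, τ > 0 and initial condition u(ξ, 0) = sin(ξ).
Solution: By characteristics (dξ/dτ = -1), u(ξ,τ) = f(ξ + τ) with f = u(·, 0).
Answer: u(ξ, τ) = sin(ξ + τ)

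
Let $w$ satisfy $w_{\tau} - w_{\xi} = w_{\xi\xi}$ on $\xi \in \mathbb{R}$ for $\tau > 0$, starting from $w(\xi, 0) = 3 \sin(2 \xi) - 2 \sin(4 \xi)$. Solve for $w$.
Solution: Change to a moving frame: let $\eta = \xi + \tau$, $\sigma = \tau$ and write $w(\xi,\tau) = u(\eta,\sigma)$.
By the chain rule $w_{\tau} = u_{\sigma} + u_{\eta}$, $w_{\xi} = u_{\eta}$, $w_{\xi\xi} = u_{\eta\eta}$.
Then $w_{\tau} - w_{\xi} = u_{\sigma}$: the advection term cancels and the PDE becomes the heat equation $u_{\sigma} = u_{\eta\eta}$ on $\eta \in \mathbb{R}$.
Initial data: $u(\eta,0) = w(\eta,0) = 3 \sin(2 \eta) - 2 \sin(4 \eta)$.
On $\eta \in \mathbb{R}$ each mode satisfies $(\sin(n\eta))'' = -n^2 \sin(n\eta)$, so $e^{-n^2\sigma} \sin(n\eta)$ solves the heat equation; by superposition $u(\eta,\sigma) = \sum c_n e^{-n^2\sigma} \sin(n\eta)$.
Reading off the coefficients: $c_2=3, c_4=-2$, so $u(\eta,\sigma) = 3 e^{-4 \sigma} \sin(2 \eta) - 2 e^{-16 \sigma} \sin(4 \eta)$.
Substituting back $\eta = \xi + \tau$, $\sigma = \tau$: $w(\xi,\tau) = u(\xi + \tau, \tau)$.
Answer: $w(\xi, \tau) = 3 e^{-4 \tau} \sin(2 \tau + 2 \xi) - 2 e^{-16 \tau} \sin(4 \tau + 4 \xi)$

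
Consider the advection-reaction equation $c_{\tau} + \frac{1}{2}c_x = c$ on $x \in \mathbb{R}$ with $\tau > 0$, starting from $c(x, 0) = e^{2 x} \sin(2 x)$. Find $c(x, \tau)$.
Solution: Substitute $c = e^{2x}u$.
Then $c_x = e^{2x}(u_x + 2u)$, $c_{\tau} = e^{2x}u_{\tau}$; substituting and dividing by $e^{2x}$, the lower-order terms cancel: $u_{\tau} + \frac{1}{2}u_x = 0$ (standard advection equation).
Data for $u$: $u(x,0) = e^{-2x}c(x,0) = \sin(2 x)$.
By characteristics ($dx/d\tau = 1/2$), $u(x,\tau) = f(x - \frac{1}{2}\tau)$ with $f = u( \cdot , 0)$.
So $u(x,\tau) = \sin(2 x - \tau)$, and $c(x,\tau) = e^{2x}u(x,\tau)$.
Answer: $c(x, \tau) = - e^{2 x} \sin(\tau - 2 x)$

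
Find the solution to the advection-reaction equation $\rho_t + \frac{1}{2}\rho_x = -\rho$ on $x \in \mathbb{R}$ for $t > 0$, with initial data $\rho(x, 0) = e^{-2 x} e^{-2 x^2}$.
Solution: Substitute $\rho = e^{-2x}u$, i.e. $u = e^{2x}\rho$.
By the product rule, $\rho_x = e^{-2x}(u_x - 2u)$, $\rho_t = e^{-2x}u_t$.
Substituting into the PDE and dividing by $e^{-2x}$: $u_t + \frac{1}{2}(u_x - 2u) = -u$.
The lower-order terms cancel, leaving the standard advection equation $u_t + \frac{1}{2}u_x = 0$.
Initial data for $u$: $u(x,0) = e^{2x}\rho(x,0) = e^{-2 x^2}$.
Solve for $u$:
  By method of characteristics (waves move right with speed 1/2):
  Along characteristics $x - \frac{1}{2}t =$ const, $u$ is constant, so $u(x,t) = f(x - \frac{1}{2}t)$ with $f = u( \cdot , 0)$.
Hence $u(x,t) = e^{-2 (-t/2 + x)^2}$.
Transform back: $\rho(x,t) = e^{-2x}u(x,t)$.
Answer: $\rho(x, t) = e^{-2 x} e^{-2 (-t/2 + x)^2}$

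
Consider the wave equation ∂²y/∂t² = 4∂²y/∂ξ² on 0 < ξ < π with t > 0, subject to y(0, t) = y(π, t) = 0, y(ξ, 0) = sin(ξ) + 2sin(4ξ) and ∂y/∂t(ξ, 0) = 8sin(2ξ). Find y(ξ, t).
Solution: Separating variables: y = Σ [A_n cos(ω_n t) + B_n sin(ω_n t)] sin(nξ), ω_n = 2n. From ICs (B_n = velocity coefficient / ω_n): A_1=1, A_4=2, B_2=2.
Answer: y(ξ, t) = 2sin(4t)sin(2ξ) + sin(ξ)cos(2t) + 2sin(4ξ)cos(8t)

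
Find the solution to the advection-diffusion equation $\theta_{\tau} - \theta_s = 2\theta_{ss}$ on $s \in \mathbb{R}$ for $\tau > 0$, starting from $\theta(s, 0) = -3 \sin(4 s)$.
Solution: Change to a moving frame: let $\eta = s + \tau$, $\sigma = \tau$ and write $\theta(s,\tau) = u(\eta,\sigma)$.
By the chain rule $\theta_{\tau} = u_{\sigma} + u_{\eta}$, $\theta_s = u_{\eta}$, $\theta_{ss} = u_{\eta\eta}$.
Then $\theta_{\tau} - \theta_s = u_{\sigma}$: the advection term cancels and the PDE becomes the heat equation $u_{\sigma} = 2u_{\eta\eta}$ on $\eta \in \mathbb{R}$.
Initial data: $u(\eta,0) = \theta(\eta,0) = -3 \sin(4 \eta)$.
On $\eta \in \mathbb{R}$ each mode satisfies $(\sin(n\eta))'' = -n^2 \sin(n\eta)$, so $e^{-2n^2\sigma} \sin(n\eta)$ solves the heat equation; by superposition $u(\eta,\sigma) = \sum c_n e^{-2n^2\sigma} \sin(n\eta)$.
Reading off the coefficients: $c_4=-3$, so $u(\eta,\sigma) = -3 e^{-32 \sigma} \sin(4 \eta)$.
Substituting back $\eta = s + \tau$, $\sigma = \tau$: $\theta(s,\tau) = u(s + \tau, \tau)$.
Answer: $\theta(s, \tau) = -3 e^{-32 \tau} \sin(4 \tau + 4 s)$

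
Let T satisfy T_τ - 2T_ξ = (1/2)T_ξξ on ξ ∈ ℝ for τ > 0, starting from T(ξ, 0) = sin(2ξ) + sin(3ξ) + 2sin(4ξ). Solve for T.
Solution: Change to a moving frame: let η = ξ + 2τ, σ = τ and write T(ξ,τ) = u(η,σ).
By the chain rule T_τ = u_σ + 2u_η, T_ξ = u_η, T_ξξ = u_ηη.
Then T_τ - 2T_ξ = u_σ: the advection term cancels and the PDE becomes the heat equation u_σ = (1/2)u_ηη on η ∈ ℝ.
Initial data: u(η,0) = T(η,0) = sin(2η) + sin(3η) + 2sin(4η).
On η ∈ ℝ each mode satisfies (sin(nη))″ = -n² sin(nη), so exp(-n²σ/2) sin(nη) solves the heat equation; by superposition u(η,σ) = Σ c_n exp(-n²σ/2) sin(nη).
Reading off the coefficients: c_2=1, c_3=1, c_4=2, so u(η,σ) = exp(-2σ)sin(2η) + 2exp(-8σ)sin(4η) + exp(-9σ/2)sin(3η).
Substituting back η = ξ + 2τ, σ = τ: T(ξ,τ) = u(ξ + 2τ, τ).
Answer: T(ξ, τ) = exp(-2τ)sin(2ξ + 4τ) + 2exp(-8τ)sin(4ξ + 8τ) + exp(-9τ/2)sin(3ξ + 6τ)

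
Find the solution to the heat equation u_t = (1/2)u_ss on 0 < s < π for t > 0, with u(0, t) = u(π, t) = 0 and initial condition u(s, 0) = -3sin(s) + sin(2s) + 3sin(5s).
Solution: Separating variables: u = Σ c_n exp(-n²t/2) sin(ns). From u(s,0) = -3sin(s) + sin(2s) + 3sin(5s): c_1=-3, c_2=1, c_5=3.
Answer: u(s, t) = exp(-2t)sin(2s) - 3exp(-t/2)sin(s) + 3exp(-25t/2)sin(5s)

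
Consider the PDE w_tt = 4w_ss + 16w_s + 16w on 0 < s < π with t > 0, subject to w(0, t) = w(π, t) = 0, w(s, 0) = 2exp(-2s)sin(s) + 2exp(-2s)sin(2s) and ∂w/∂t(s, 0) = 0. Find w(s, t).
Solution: Substitute w = exp(-2s)u, i.e. u = exp(2s)w.
By the product rule, w_s = exp(-2s)(u_s - 2u), w_ss = exp(-2s)(u_ss - 4u_s + 4u), w_tt = exp(-2s)u_tt.
Substituting into the PDE and dividing by exp(-2s): u_tt = 4(u_ss - 4u_s + 4u) + 16(u_s - 2u) + 16u.
The lower-order terms cancel, leaving the standard wave equation u_tt = 4u_ss.
Initial data for u: u(s,0) = exp(2s)w(s,0) = 2sin(s) + 2sin(2s); u_t(s,0) = exp(2s)w_t(s,0) = 0. The boundary conditions carry over: u(0,t) = u(π,t) = 0.
Solve for u:
  Using separation of variables u = X(s)T(t):
  Eigenfunctions: sin(ns), n = 1, 2, 3, ...
  General solution: u(s, t) = Σ [A_n cos(2n t) + B_n sin(2n t)] sin(ns)
  From u(s,0) = 2sin(s) + 2sin(2s): A_1=2, A_2=2. From u_t(s,0) = 0: all B_n = 0.
Hence u(s,t) = 2sin(s)cos(2t) + 2sin(2s)cos(4t).
Transform back: w(s,t) = exp(-2s)u(s,t).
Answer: w(s, t) = 2exp(-2s)sin(s)cos(2t) + 2exp(-2s)sin(2s)cos(4t)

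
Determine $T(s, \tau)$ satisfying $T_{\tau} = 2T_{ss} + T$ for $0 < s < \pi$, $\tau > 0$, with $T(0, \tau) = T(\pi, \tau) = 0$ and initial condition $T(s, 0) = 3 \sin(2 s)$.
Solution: Substitute $T = e^{\tau}u$.
Then $T_{\tau} = e^{\tau}(u_{\tau} + u)$, $T_{ss} = e^{\tau}u_{ss}$; substituting and dividing by $e^{\tau}$, the lower-order terms cancel: $u_{\tau} = 2u_{ss}$ (standard heat equation).
Data for $u$: $u(s,0) = T(s,0) = 3 \sin(2 s)$. The boundary conditions carry over: $u(0,\tau) = u(\pi,\tau) = 0$.
Separating variables: $u = \sum c_n e^{-2n^2\tau} \sin(ns)$. From $u(s,0) = 3 \sin(2 s)$: $c_2=3$.
So $u(s,\tau) = 3 e^{-8 \tau} \sin(2 s)$, and $T(s,\tau) = e^{\tau}u(s,\tau)$.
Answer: $T(s, \tau) = 3 e^{-7 \tau} \sin(2 s)$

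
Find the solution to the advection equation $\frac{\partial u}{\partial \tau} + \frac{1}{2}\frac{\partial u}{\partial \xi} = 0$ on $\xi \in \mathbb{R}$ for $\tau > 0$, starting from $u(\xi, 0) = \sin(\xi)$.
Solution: By characteristics ($d\xi/d\tau = 1/2$), $u(\xi,\tau) = f(\xi - \frac{1}{2}\tau)$ with $f = u( \cdot , 0)$.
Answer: $u(\xi, \tau) = - \sin(\tau/2 - \xi)$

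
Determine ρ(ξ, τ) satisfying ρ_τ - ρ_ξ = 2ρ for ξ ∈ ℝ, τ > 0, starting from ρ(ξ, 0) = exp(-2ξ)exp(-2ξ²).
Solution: Substitute ρ = exp(-2ξ)u, i.e. u = exp(2ξ)ρ.
By the product rule, ρ_ξ = exp(-2ξ)(u_ξ - 2u), ρ_τ = exp(-2ξ)u_τ.
Substituting into the PDE and dividing by exp(-2ξ): u_τ - (u_ξ - 2u) = 2u.
The lower-order terms cancel, leaving the standard advection equation u_τ - u_ξ = 0.
Initial data for u: u(ξ,0) = exp(2ξ)ρ(ξ,0) = exp(-2ξ²).
Solve for u:
  By method of characteristics (waves move left with speed 1):
  Along characteristics ξ + τ = const, u is constant, so u(ξ,τ) = f(ξ + τ) with f = u(·, 0).
Hence u(ξ,τ) = exp(-2(ξ + τ)²).
Transform back: ρ(ξ,τ) = exp(-2ξ)u(ξ,τ).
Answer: ρ(ξ, τ) = exp(-2ξ)exp(-2(ξ + τ)²)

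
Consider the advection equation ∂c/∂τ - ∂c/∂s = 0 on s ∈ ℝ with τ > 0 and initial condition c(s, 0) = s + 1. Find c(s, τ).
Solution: By method of characteristics (waves move left with speed 1):
Along characteristics s + τ = const, c is constant, so c(s,τ) = f(s + τ) with f = c(·, 0).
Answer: c(s, τ) = s + τ + 1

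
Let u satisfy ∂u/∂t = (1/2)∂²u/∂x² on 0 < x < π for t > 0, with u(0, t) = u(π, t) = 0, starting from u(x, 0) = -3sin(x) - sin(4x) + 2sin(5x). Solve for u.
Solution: Using separation of variables u = X(x)T(t):
Eigenfunctions: sin(nx), n = 1, 2, 3, ...
General solution: u(x, t) = Σ c_n sin(nx) exp(-n² t/2)
Matching u(x,0) = -3sin(x) - sin(4x) + 2sin(5x) term by term: c_1=-3, c_4=-1, c_5=2.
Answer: u(x, t) = -exp(-8t)sin(4x) - 3exp(-t/2)sin(x) + 2exp(-25t/2)sin(5x)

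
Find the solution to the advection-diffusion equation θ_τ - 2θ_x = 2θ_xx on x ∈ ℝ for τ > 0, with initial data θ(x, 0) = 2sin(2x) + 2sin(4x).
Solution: Change to a moving frame: let η = x + 2τ, σ = τ and write θ(x,τ) = u(η,σ).
By the chain rule θ_τ = u_σ + 2u_η, θ_x = u_η, θ_xx = u_ηη.
Then θ_τ - 2θ_x = u_σ: the advection term cancels and the PDE becomes the heat equation u_σ = 2u_ηη on η ∈ ℝ.
Initial data: u(η,0) = θ(η,0) = 2sin(2η) + 2sin(4η).
On η ∈ ℝ each mode satisfies (sin(nη))″ = -n² sin(nη), so exp(-2n²σ) sin(nη) solves the heat equation; by superposition u(η,σ) = Σ c_n exp(-2n²σ) sin(nη).
Reading off the coefficients: c_2=2, c_4=2, so u(η,σ) = 2exp(-8σ)sin(2η) + 2exp(-32σ)sin(4η).
Substituting back η = x + 2τ, σ = τ: θ(x,τ) = u(x + 2τ, τ).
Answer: θ(x, τ) = 2exp(-8τ)sin(2x + 4τ) + 2exp(-32τ)sin(4x + 8τ)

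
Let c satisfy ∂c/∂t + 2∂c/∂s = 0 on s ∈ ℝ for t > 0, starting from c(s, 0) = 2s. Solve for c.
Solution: By method of characteristics (waves move right with speed 2):
Along characteristics s - 2t = const, c is constant, so c(s,t) = f(s - 2t) with f = c(·, 0).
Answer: c(s, t) = 2s - 4t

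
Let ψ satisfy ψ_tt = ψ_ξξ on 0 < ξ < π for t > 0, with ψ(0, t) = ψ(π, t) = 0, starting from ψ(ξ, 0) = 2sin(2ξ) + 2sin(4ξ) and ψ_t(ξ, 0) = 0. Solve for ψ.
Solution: Separating variables: ψ = Σ [A_n cos(ω_n t) + B_n sin(ω_n t)] sin(nξ), ω_n = n. From ICs: A_2=2, A_4=2.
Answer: ψ(ξ, t) = 2sin(2ξ)cos(2t) + 2sin(4ξ)cos(4t)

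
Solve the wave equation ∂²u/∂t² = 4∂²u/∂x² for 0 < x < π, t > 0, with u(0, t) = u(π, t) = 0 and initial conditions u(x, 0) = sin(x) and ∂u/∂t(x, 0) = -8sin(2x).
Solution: Separating variables: u = Σ [A_n cos(ω_n t) + B_n sin(ω_n t)] sin(nx), ω_n = 2n. From ICs (B_n = velocity coefficient / ω_n): A_1=1, B_2=-2.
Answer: u(x, t) = -2sin(4t)sin(2x) + sin(x)cos(2t)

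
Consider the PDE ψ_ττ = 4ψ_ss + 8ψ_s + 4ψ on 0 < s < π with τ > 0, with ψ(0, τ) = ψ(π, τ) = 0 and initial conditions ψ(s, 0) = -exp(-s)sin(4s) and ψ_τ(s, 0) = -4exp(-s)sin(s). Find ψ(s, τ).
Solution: Substitute ψ = exp(-s)u.
Then ψ_s = exp(-s)(u_s - u), ψ_ss = exp(-s)(u_ss - 2u_s + u), ψ_ττ = exp(-s)u_ττ; substituting and dividing by exp(-s), the lower-order terms cancel: u_ττ = 4u_ss (standard wave equation).
Data for u: u(s,0) = exp(s)ψ(s,0) = -sin(4s); u_τ(s,0) = exp(s)ψ_τ(s,0) = -4sin(s). The boundary conditions carry over: u(0,τ) = u(π,τ) = 0.
Separating variables: u = Σ [A_n cos(ω_n τ) + B_n sin(ω_n τ)] sin(ns), ω_n = 2n. From ICs (B_n = velocity coefficient / ω_n): A_4=-1, B_1=-2.
So u(s,τ) = -2sin(s)sin(2τ) - sin(4s)cos(8τ), and ψ(s,τ) = exp(-s)u(s,τ).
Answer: ψ(s, τ) = -2exp(-s)sin(s)sin(2τ) - exp(-s)sin(4s)cos(8τ)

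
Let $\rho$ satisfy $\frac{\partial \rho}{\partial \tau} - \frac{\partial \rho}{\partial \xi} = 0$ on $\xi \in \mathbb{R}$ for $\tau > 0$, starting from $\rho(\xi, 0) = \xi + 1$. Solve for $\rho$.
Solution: By method of characteristics (waves move left with speed 1):
Along characteristics $\xi + \tau =$ const, $\rho$ is constant, so $\rho(\xi,\tau) = f(\xi + \tau)$ with $f = \rho( \cdot , 0)$.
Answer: $\rho(\xi, \tau) = \tau + \xi + 1$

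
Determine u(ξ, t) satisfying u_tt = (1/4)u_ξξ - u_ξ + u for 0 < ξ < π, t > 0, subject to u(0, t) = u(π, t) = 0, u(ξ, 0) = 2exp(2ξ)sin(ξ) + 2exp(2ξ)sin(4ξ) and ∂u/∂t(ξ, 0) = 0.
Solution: Substitute u = exp(2ξ)w.
Then u_ξ = exp(2ξ)(w_ξ + 2w), u_ξξ = exp(2ξ)(w_ξξ + 4w_ξ + 4w), u_tt = exp(2ξ)w_tt; substituting and dividing by exp(2ξ), the lower-order terms cancel: w_tt = (1/4)w_ξξ (standard wave equation).
Data for w: w(ξ,0) = exp(-2ξ)u(ξ,0) = 2sin(ξ) + 2sin(4ξ); w_t(ξ,0) = exp(-2ξ)u_t(ξ,0) = 0. The boundary conditions carry over: w(0,t) = w(π,t) = 0.
Separating variables: w = Σ [A_n cos(ω_n t) + B_n sin(ω_n t)] sin(nξ), ω_n = n/2. From ICs: A_1=2, A_4=2.
So w(ξ,t) = 2sin(ξ)cos(t/2) + 2sin(4ξ)cos(2t), and u(ξ,t) = exp(2ξ)w(ξ,t).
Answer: u(ξ, t) = 2exp(2ξ)sin(ξ)cos(t/2) + 2exp(2ξ)sin(4ξ)cos(2t)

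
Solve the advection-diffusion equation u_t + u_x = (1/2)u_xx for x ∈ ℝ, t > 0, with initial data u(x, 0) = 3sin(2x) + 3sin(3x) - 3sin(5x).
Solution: Moving frame: η = x - t, σ = t, u = w(η,σ), so u_t = w_σ - w_η and u_xx = w_ηη.
Hence u_t + u_x = w_σ and the PDE becomes the heat equation w_σ = (1/2)w_ηη on η ∈ ℝ.
Initial data: w(η,0) = u(η,0) = 3sin(2η) + 3sin(3η) - 3sin(5η). Each mode sin(nη) decays as exp(-n²σ/2) on ℝ, so w(η,σ) = Σ c_n exp(-n²σ/2) sin(nη) with c_2=3, c_3=3, c_5=-3: w(η,σ) = 3exp(-2σ)sin(2η) + 3exp(-9σ/2)sin(3η) - 3exp(-25σ/2)sin(5η).
Substituting back: u(x,t) = w(x - t, t).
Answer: u(x, t) = -3exp(-2t)sin(2t - 2x) - 3exp(-9t/2)sin(3t - 3x) + 3exp(-25t/2)sin(5t - 5x)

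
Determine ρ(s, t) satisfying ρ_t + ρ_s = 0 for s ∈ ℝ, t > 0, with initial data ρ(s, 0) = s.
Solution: By characteristics (ds/dt = 1), ρ(s,t) = f(s - t) with f = ρ(·, 0).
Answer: ρ(s, t) = s - t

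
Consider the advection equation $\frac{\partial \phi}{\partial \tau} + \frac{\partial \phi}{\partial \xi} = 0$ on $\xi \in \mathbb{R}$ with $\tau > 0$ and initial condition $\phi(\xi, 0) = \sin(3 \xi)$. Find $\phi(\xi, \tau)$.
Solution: By characteristics ($d\xi/d\tau = 1$), $\phi(\xi,\tau) = f(\xi - \tau)$ with $f = \phi( \cdot , 0)$.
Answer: $\phi(\xi, \tau) = - \sin(3 \tau - 3 \xi)$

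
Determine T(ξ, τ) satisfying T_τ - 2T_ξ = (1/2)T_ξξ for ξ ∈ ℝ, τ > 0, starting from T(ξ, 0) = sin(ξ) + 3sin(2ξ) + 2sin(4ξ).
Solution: Change to a moving frame: let η = ξ + 2τ, σ = τ and write T(ξ,τ) = u(η,σ).
By the chain rule T_τ = u_σ + 2u_η, T_ξ = u_η, T_ξξ = u_ηη.
Then T_τ - 2T_ξ = u_σ: the advection term cancels and the PDE becomes the heat equation u_σ = (1/2)u_ηη on η ∈ ℝ.
Initial data: u(η,0) = T(η,0) = sin(η) + 3sin(2η) + 2sin(4η).
On η ∈ ℝ each mode satisfies (sin(nη))″ = -n² sin(nη), so exp(-n²σ/2) sin(nη) solves the heat equation; by superposition u(η,σ) = Σ c_n exp(-n²σ/2) sin(nη).
Reading off the coefficients: c_1=1, c_2=3, c_4=2, so u(η,σ) = 3exp(-2σ)sin(2η) + 2exp(-8σ)sin(4η) + exp(-σ/2)sin(η).
Substituting back η = ξ + 2τ, σ = τ: T(ξ,τ) = u(ξ + 2τ, τ).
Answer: T(ξ, τ) = 3exp(-2τ)sin(2ξ + 4τ) + 2exp(-8τ)sin(4ξ + 8τ) + exp(-τ/2)sin(ξ + 2τ)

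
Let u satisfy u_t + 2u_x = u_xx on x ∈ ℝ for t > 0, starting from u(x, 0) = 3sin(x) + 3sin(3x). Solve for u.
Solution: Change to a moving frame: let η = x - 2t, σ = t and write u(x,t) = w(η,σ).
By the chain rule u_t = w_σ - 2w_η, u_x = w_η, u_xx = w_ηη.
Then u_t + 2u_x = w_σ: the advection term cancels and the PDE becomes the heat equation w_σ = w_ηη on η ∈ ℝ.
Initial data: w(η,0) = u(η,0) = 3sin(η) + 3sin(3η).
On η ∈ ℝ each mode satisfies (sin(nη))″ = -n² sin(nη), so exp(-n²σ) sin(nη) solves the heat equation; by superposition w(η,σ) = Σ c_n exp(-n²σ) sin(nη).
Reading off the coefficients: c_1=3, c_3=3, so w(η,σ) = 3exp(-σ)sin(η) + 3exp(-9σ)sin(3η).
Substituting back η = x - 2t, σ = t: u(x,t) = w(x - 2t, t).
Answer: u(x, t) = -3exp(-t)sin(2t - x) - 3exp(-9t)sin(6t - 3x)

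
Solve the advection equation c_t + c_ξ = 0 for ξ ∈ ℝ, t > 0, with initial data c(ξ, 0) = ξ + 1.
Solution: By method of characteristics (waves move right with speed 1):
Along characteristics ξ - t = const, c is constant, so c(ξ,t) = f(ξ - t) with f = c(·, 0).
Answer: c(ξ, t) = -t + ξ + 1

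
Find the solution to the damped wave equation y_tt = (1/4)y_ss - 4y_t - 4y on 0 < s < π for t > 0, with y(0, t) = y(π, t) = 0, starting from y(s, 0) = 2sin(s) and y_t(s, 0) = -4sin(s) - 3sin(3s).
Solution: Substitute y = exp(-2t)u, i.e. u = exp(2t)y.
By the product rule, y_t = exp(-2t)(u_t - 2u), y_tt = exp(-2t)(u_tt - 4u_t + 4u), y_ss = exp(-2t)u_ss.
Substituting into the PDE and dividing by exp(-2t): u_tt - 4u_t + 4u = (1/4)u_ss - 4(u_t - 2u) - 4u.
The lower-order terms cancel, leaving the standard wave equation u_tt = (1/4)u_ss.
Initial data for u: u(s,0) = y(s,0) = 2sin(s); u_t(s,0) = y_t(s,0) + 2y(s,0) = -3sin(3s). The boundary conditions carry over: u(0,t) = u(π,t) = 0.
Solve for u:
  Using separation of variables u = X(s)T(t):
  Eigenfunctions: sin(ns), n = 1, 2, 3, ...
  General solution: u(s, t) = Σ [A_n cos(n t/2) + B_n sin(n t/2)] sin(ns)
  From u(s,0) = 2sin(s): A_1=2. From u_t(s,0) = -3sin(3s), using u_t(s,0) = Σ ω_n B_n sin(ns) with ω_n = n/2: B_3 = (-3)/(3/2) = -2.
Hence u(s,t) = 2sin(s)cos(t/2) - 2sin(3s)sin(3t/2).
Transform back: y(s,t) = exp(-2t)u(s,t).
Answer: y(s, t) = 2exp(-2t)sin(s)cos(t/2) - 2exp(-2t)sin(3s)sin(3t/2)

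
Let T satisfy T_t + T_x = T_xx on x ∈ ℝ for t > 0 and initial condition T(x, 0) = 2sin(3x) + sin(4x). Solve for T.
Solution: Change to a moving frame: let η = x - t, σ = t and write T(x,t) = u(η,σ).
By the chain rule T_t = u_σ - u_η, T_x = u_η, T_xx = u_ηη.
Then T_t + T_x = u_σ: the advection term cancels and the PDE becomes the heat equation u_σ = u_ηη on η ∈ ℝ.
Initial data: u(η,0) = T(η,0) = 2sin(3η) + sin(4η).
On η ∈ ℝ each mode satisfies (sin(nη))″ = -n² sin(nη), so exp(-n²σ) sin(nη) solves the heat equation; by superposition u(η,σ) = Σ c_n exp(-n²σ) sin(nη).
Reading off the coefficients: c_3=2, c_4=1, so u(η,σ) = 2exp(-9σ)sin(3η) + exp(-16σ)sin(4η).
Substituting back η = x - t, σ = t: T(x,t) = u(x - t, t).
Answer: T(x, t) = -2exp(-9t)sin(3t - 3x) - exp(-16t)sin(4t - 4x)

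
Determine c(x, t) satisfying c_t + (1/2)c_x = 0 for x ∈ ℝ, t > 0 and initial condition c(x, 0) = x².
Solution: By method of characteristics (waves move right with speed 1/2):
Along characteristics x - (1/2)t = const, c is constant, so c(x,t) = f(x - (1/2)t) with f = c(·, 0).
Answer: c(x, t) = (1/4)t² - tx + x²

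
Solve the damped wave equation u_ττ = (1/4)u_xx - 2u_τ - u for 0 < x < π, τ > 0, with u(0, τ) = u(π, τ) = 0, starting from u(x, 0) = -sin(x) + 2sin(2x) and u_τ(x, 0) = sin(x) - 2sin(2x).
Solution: Substitute u = exp(-τ)w, i.e. w = exp(τ)u.
By the product rule, u_τ = exp(-τ)(w_τ - w), u_ττ = exp(-τ)(w_ττ - 2w_τ + w), u_xx = exp(-τ)w_xx.
Substituting into the PDE and dividing by exp(-τ): w_ττ - 2w_τ + w = (1/4)w_xx - 2(w_τ - w) - w.
The lower-order terms cancel, leaving the standard wave equation w_ττ = (1/4)w_xx.
Initial data for w: w(x,0) = u(x,0) = -sin(x) + 2sin(2x); w_τ(x,0) = u_τ(x,0) + u(x,0) = 0. The boundary conditions carry over: w(0,τ) = w(π,τ) = 0.
Solve for w:
  Using separation of variables w = X(x)T(τ):
  Eigenfunctions: sin(nx), n = 1, 2, 3, ...
  General solution: w(x, τ) = Σ [A_n cos(n τ/2) + B_n sin(n τ/2)] sin(nx)
  From w(x,0) = -sin(x) + 2sin(2x): A_1=-1, A_2=2. From w_τ(x,0) = 0: all B_n = 0.
Hence w(x,τ) = -sin(x)cos(τ/2) + 2sin(2x)cos(τ).
Transform back: u(x,τ) = exp(-τ)w(x,τ).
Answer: u(x, τ) = -exp(-τ)sin(x)cos(τ/2) + 2exp(-τ)sin(2x)cos(τ)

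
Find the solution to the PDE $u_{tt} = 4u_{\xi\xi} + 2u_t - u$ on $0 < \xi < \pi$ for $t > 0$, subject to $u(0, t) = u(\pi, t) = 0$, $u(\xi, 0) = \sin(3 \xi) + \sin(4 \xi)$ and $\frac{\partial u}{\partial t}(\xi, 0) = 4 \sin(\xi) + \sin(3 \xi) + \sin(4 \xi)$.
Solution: Substitute $u = e^{t}w$.
Then $u_t = e^{t}(w_t + w)$, $u_{tt} = e^{t}(w_{tt} + 2w_t + w)$, $u_{\xi\xi} = e^{t}w_{\xi\xi}$; substituting and dividing by $e^{t}$, the lower-order terms cancel: $w_{tt} = 4w_{\xi\xi}$ (standard wave equation).
Data for $w$: $w(\xi,0) = u(\xi,0) = \sin(3 \xi) + \sin(4 \xi)$; $w_t(\xi,0) = u_t(\xi,0) - u(\xi,0) = 4 \sin(\xi)$. The boundary conditions carry over: $w(0,t) = w(\pi,t) = 0$.
Separating variables: $w = \sum [A_n \cos(\omega_n t) + B_n \sin(\omega_n t)] \sin(n\xi)$, $\omega_n = 2n$. From ICs ($B_n$ = velocity coefficient / $\omega_n$): $A_3=1, A_4=1, B_1=2$.
So $w(\xi,t) = 2 \sin(2 t) \sin(\xi) + \sin(3 \xi) \cos(6 t) + \sin(4 \xi) \cos(8 t)$, and $u(\xi,t) = e^{t}w(\xi,t)$.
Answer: $u(\xi, t) = 2 e^{t} \sin(\xi) \sin(2 t) + e^{t} \sin(3 \xi) \cos(6 t) + e^{t} \sin(4 \xi) \cos(8 t)$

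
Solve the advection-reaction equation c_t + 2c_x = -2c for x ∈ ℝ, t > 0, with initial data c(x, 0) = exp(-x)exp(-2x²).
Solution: Substitute c = exp(-x)u, i.e. u = exp(x)c.
By the product rule, c_x = exp(-x)(u_x - u), c_t = exp(-x)u_t.
Substituting into the PDE and dividing by exp(-x): u_t + 2(u_x - u) = -2u.
The lower-order terms cancel, leaving the standard advection equation u_t + 2u_x = 0.
Initial data for u: u(x,0) = exp(x)c(x,0) = exp(-2x²).
Solve for u:
  By method of characteristics (waves move right with speed 2):
  Along characteristics x - 2t = const, u is constant, so u(x,t) = f(x - 2t) with f = u(·, 0).
Hence u(x,t) = exp(-2(-2t + x)²).
Transform back: c(x,t) = exp(-x)u(x,t).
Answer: c(x, t) = exp(-x)exp(-2(-2t + x)²)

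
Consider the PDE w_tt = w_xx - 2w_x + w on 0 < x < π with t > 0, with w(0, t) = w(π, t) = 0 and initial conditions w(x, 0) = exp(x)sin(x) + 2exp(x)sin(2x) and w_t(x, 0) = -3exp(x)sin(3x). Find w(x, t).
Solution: Substitute w = exp(x)u.
Then w_x = exp(x)(u_x + u), w_xx = exp(x)(u_xx + 2u_x + u), w_tt = exp(x)u_tt; substituting and dividing by exp(x), the lower-order terms cancel: u_tt = u_xx (standard wave equation).
Data for u: u(x,0) = exp(-x)w(x,0) = sin(x) + 2sin(2x); u_t(x,0) = exp(-x)w_t(x,0) = -3sin(3x). The boundary conditions carry over: u(0,t) = u(π,t) = 0.
Separating variables: u = Σ [A_n cos(ω_n t) + B_n sin(ω_n t)] sin(nx), ω_n = n. From ICs (B_n = velocity coefficient / ω_n): A_1=1, A_2=2, B_3=-1.
So u(x,t) = -sin(3t)sin(3x) + sin(x)cos(t) + 2sin(2x)cos(2t), and w(x,t) = exp(x)u(x,t).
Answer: w(x, t) = -exp(x)sin(3t)sin(3x) + exp(x)sin(x)cos(t) + 2exp(x)sin(2x)cos(2t)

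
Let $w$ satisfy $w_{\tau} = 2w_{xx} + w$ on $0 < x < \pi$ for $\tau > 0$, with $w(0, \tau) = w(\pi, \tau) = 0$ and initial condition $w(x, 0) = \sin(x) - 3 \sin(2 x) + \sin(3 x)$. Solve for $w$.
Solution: Substitute $w = e^{\tau}u$.
Then $w_{\tau} = e^{\tau}(u_{\tau} + u)$, $w_{xx} = e^{\tau}u_{xx}$; substituting and dividing by $e^{\tau}$, the lower-order terms cancel: $u_{\tau} = 2u_{xx}$ (standard heat equation).
Data for $u$: $u(x,0) = w(x,0) = \sin(x) - 3 \sin(2 x) + \sin(3 x)$. The boundary conditions carry over: $u(0,\tau) = u(\pi,\tau) = 0$.
Separating variables: $u = \sum c_n e^{-2n^2\tau} \sin(nx)$. From $u(x,0) = \sin(x) - 3 \sin(2 x) + \sin(3 x)$: $c_1=1, c_2=-3, c_3=1$.
So $u(x,\tau) = e^{-2 \tau} \sin(x) - 3 e^{-8 \tau} \sin(2 x) + e^{-18 \tau} \sin(3 x)$, and $w(x,\tau) = e^{\tau}u(x,\tau)$.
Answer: $w(x, \tau) = e^{-\tau} \sin(x) - 3 e^{-7 \tau} \sin(2 x) + e^{-17 \tau} \sin(3 x)$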